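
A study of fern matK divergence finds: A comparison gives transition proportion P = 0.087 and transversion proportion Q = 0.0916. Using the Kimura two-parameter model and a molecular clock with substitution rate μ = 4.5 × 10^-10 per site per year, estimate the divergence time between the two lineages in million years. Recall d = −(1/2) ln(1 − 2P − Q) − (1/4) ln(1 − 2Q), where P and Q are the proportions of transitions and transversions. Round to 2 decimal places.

Under the Kimura two-parameter model, d = −½ ln(1 − 2P − Q) − ¼ ln(1 − 2Q).
1 − 2P − Q = 0.7344, giving −½ ln(0.7344) = 0.154351.
1 − 2Q = 0.8168, giving −¼ ln(0.8168) = 0.050590.
d = 0.154351 + 0.050590 = 0.204941.
Under a molecular clock d = 2μt, so t = d/(2μ) = 0.204941 / (2 × 4.5 × 10^-10) = 227.71 million years.

227.71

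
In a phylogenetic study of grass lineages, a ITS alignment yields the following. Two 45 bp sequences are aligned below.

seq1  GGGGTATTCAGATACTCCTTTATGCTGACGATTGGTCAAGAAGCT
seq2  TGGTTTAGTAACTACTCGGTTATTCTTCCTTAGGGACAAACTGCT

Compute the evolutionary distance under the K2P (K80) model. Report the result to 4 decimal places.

Of 45 sites, 3 differences are transitions and 18 are transversions, so P = 3/45 ≈ 0.066667 and Q = 18/45 = 0.4.
Under the Kimura two-parameter model, d = −½ ln(1 − 2P − Q) − ¼ ln(1 − 2Q).
1 − 2P − Q = 0.466666, giving −½ ln(0.466666) = 0.381071.
1 − 2Q = 0.2, giving −¼ ln(0.2) = 0.402359.
d = 0.381071 + 0.402359 = 0.783430.

0.7834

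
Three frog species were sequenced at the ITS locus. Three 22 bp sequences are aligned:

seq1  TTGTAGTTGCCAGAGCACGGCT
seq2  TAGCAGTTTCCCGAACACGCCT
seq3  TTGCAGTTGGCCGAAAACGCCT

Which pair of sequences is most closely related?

seq1–seq2: 6/22 differ, p = 0.273, d = 0.339.
seq1–seq3: 6/22 differ, p = 0.273, d = 0.339.
seq2–seq3: 4/22 differ, p = 0.182, d = 0.208.
The smallest distance is between seq2 and seq3.

seq2 and seq3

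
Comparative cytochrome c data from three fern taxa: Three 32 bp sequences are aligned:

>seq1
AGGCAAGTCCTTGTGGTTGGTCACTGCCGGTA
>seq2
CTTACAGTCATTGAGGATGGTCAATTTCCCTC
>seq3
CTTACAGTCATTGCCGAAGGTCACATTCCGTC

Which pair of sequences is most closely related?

seq2 and seq3

seq1–seq2: 14/32 differ, p = 0.438, d = 0.657.
seq1–seq3: 15/32 differ, p = 0.469, d = 0.736.
seq2–seq3: 6/32 differ, p = 0.188, d = 0.216.
The smallest distance is between seq2 and seq3.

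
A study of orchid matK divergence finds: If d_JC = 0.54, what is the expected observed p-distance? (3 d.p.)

0.385

p = (3/4)(1 − e^(−4d/3)) = 0.75 × (1 − e^(-0.72)) = 0.75 × (1 − 0.486752) = 0.384936.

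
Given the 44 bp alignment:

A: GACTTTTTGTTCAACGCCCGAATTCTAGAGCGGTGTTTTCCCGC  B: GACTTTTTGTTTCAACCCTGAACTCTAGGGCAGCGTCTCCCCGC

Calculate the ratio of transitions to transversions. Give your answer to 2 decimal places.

Transitions are A↔G and C↔T; transversions are all other mismatches.
Transitions: 8. Transversions: 3.
R = 8/3 = 2.666666… ≈ 2.67 (to 2 d.p.).

2.67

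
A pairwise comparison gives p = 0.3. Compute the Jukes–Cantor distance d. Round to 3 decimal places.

0.383

d = −(3/4) ln(1 − 4p/3) = −0.75 ln(1 − 0.4) = −0.75 ln(0.6)
  = −0.75 × (-0.510826) = 0.383120 substitutions/site.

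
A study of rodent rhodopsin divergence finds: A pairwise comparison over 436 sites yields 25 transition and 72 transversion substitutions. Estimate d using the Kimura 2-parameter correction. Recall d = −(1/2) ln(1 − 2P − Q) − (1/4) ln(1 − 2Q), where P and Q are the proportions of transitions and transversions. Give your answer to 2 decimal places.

0.26

P = 25/436 ≈ 0.057339 and Q = 72/436 ≈ 0.165138.
Under the Kimura two-parameter model, d = −½ ln(1 − 2P − Q) − ¼ ln(1 − 2Q).
1 − 2P − Q = 0.720184, giving −½ ln(0.720184) = 0.164124.
1 − 2Q = 0.669724, giving −¼ ln(0.669724) = 0.100222.
d = 0.164124 + 0.100222 = 0.264346.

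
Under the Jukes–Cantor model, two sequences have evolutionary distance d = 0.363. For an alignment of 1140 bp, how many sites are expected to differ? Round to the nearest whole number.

328

Invert JC69: p = (3/4)(1 − e^(−4d/3)) = 0.75 × (1 − e^(-0.484)) = 0.75 × (1 − 0.616313) = 0.287765.
Expected differing sites = pL ≈ 0.287765 × 1140 = 328.0521 ≈ 328.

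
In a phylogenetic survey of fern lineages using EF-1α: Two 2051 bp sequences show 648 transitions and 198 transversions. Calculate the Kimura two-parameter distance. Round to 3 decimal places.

0.705

P = 648/2051 ≈ 0.315943 and Q = 198/2051 ≈ 0.096538.
Under the Kimura two-parameter model, d = −½ ln(1 − 2P − Q) − ¼ ln(1 − 2Q).
1 − 2P − Q = 0.271576, giving −½ ln(0.271576) = 0.651757.
1 − 2Q = 0.806924, giving −¼ ln(0.806924) = 0.053631.
d = 0.651757 + 0.053631 = 0.705388.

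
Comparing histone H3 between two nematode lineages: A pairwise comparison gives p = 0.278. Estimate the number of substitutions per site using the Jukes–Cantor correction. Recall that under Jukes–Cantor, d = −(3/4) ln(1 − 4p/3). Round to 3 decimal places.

d = −(3/4) ln(1 − 4p/3) = −0.75 ln(1 − 0.370667) = −0.75 ln(0.629333)
  = −0.75 × (-0.463095) = 0.347321 substitutions/site.

0.347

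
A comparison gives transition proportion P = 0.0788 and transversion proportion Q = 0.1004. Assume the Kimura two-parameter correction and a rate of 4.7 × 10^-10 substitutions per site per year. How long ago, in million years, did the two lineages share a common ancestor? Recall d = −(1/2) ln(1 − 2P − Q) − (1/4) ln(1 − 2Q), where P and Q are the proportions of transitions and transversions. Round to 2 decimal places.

Under the Kimura two-parameter model, d = −½ ln(1 − 2P − Q) − ¼ ln(1 − 2Q).
1 − 2P − Q = 0.742, giving −½ ln(0.742) = 0.149203.
1 − 2Q = 0.7992, giving −¼ ln(0.7992) = 0.056036.
d = 0.149203 + 0.056036 = 0.205239.
Under a molecular clock d = 2μt, so t = d/(2μ) = 0.205239 / (2 × 4.7 × 10^-10) = 218.34 million years.

218.34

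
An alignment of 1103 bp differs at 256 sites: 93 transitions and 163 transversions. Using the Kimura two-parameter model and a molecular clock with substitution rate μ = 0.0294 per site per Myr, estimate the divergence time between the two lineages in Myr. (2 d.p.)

4.72

P = 93/1103 ≈ 0.084316 and Q = 163/1103 ≈ 0.147779.
Under the Kimura two-parameter model, d = −½ ln(1 − 2P − Q) − ¼ ln(1 − 2Q).
1 − 2P − Q = 0.683589, giving −½ ln(0.683589) = 0.190199.
1 − 2Q = 0.704442, giving −¼ ln(0.704442) = 0.087587.
d = 0.190199 + 0.087587 = 0.277786.
Under a molecular clock d = 2μt, so t = d/(2μ) = 0.277786 / (2 × 0.0294) = 4.72 Myr.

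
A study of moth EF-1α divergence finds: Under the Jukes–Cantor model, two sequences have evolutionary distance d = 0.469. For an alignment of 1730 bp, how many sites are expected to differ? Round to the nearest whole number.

603

Invert JC69: p = (3/4)(1 − e^(−4d/3)) = 0.75 × (1 − e^(-0.625333)) = 0.75 × (1 − 0.535083) = 0.348688.
Expected differing sites = pL ≈ 0.348688 × 1730 = 603.23024 ≈ 603.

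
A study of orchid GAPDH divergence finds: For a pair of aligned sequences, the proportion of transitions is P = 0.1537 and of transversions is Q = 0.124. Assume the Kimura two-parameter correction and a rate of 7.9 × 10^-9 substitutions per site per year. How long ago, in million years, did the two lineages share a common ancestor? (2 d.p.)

22.38

Under the Kimura two-parameter model, d = −½ ln(1 − 2P − Q) − ¼ ln(1 − 2Q).
1 − 2P − Q = 0.5686, giving −½ ln(0.5686) = 0.282289.
1 − 2Q = 0.752, giving −¼ ln(0.752) = 0.071255.
d = 0.282289 + 0.071255 = 0.353544.
Under a molecular clock d = 2μt, so t = d/(2μ) = 0.353544 / (2 × 7.9 × 10^-9) = 22.38 million years.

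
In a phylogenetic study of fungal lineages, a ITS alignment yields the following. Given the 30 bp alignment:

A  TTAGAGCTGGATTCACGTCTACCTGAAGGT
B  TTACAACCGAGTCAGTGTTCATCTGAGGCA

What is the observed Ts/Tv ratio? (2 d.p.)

Transitions are A↔G and C↔T; transversions are all other mismatches.
Transitions: 11. Transversions: 4.
R = 11/4 = 2.75.

2.75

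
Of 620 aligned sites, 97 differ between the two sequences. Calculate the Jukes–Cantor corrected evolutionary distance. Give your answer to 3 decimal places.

0.175

p = 97/620 ≈ 0.156452.
d = −(3/4) ln(1 − 4p/3) = −0.75 ln(1 − 0.208603) = −0.75 ln(0.791397)
  = −0.75 × (-0.233956) = 0.175467 substitutions/site.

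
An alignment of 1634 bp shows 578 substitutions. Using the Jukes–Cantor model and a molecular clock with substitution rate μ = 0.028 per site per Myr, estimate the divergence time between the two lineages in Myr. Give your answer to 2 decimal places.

p = 578/1634 ≈ 0.353733.
d = −(3/4) ln(1 − 4p/3) = −0.75 ln(1 − 0.471644) = −0.75 ln(0.528356)
  = −0.75 × (-0.637985) = 0.478489 substitutions/site.
Under a molecular clock d = 2μt, so t = d/(2μ) = 0.478489 / (2 × 0.028) = 8.54 Myr.

8.54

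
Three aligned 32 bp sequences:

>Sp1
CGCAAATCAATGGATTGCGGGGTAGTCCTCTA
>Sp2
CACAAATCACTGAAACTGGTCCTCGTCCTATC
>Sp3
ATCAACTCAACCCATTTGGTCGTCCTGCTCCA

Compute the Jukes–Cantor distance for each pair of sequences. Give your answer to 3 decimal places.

d(Sp1,Sp2) = 0.585, d(Sp1,Sp3) = 0.657, d(Sp2,Sp3) = 0.736

Sp1–Sp2: 13/32 sites differ → p = 0.40625, d = −0.75 ln(1 − 0.541667) = 0.585119 ≈ 0.585.
Sp1–Sp3: 14/32 sites differ → p = 0.4375, d = −0.75 ln(1 − 0.583333) = 0.656601 ≈ 0.657.
Sp2–Sp3: 15/32 sites differ → p = 0.46875, d = −0.75 ln(1 − 0.625) = 0.735622 ≈ 0.736.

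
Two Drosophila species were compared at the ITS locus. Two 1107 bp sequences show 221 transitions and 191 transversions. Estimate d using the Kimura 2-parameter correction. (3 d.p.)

P = 221/1107 ≈ 0.199639 and Q = 191/1107 ≈ 0.172538.
Under the Kimura two-parameter model, d = −½ ln(1 − 2P − Q) − ¼ ln(1 − 2Q).
1 − 2P − Q = 0.428184, giving −½ ln(0.428184) = 0.424101.
1 − 2Q = 0.654924, giving −¼ ln(0.654924) = 0.105809.
d = 0.424101 + 0.105809 = 0.529910.

0.530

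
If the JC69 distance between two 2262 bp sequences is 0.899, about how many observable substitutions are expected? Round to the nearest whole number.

Invert JC69: p = (3/4)(1 − e^(−4d/3)) = 0.75 × (1 − e^(-1.198667)) = 0.75 × (1 − 0.301596) = 0.523803.
Expected differing sites = pL ≈ 0.523803 × 2262 = 1184.842386 ≈ 1185.

1185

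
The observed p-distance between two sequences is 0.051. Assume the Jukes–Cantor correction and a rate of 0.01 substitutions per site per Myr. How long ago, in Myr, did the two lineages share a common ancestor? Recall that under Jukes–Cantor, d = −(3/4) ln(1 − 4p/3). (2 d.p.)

d = −(3/4) ln(1 − 4p/3) = −0.75 ln(1 − 0.068) = −0.75 ln(0.932)
  = −0.75 × (-0.070422) = 0.052817 substitutions/site.
Under a molecular clock d = 2μt, so t = d/(2μ) = 0.052817 / (2 × 0.01) = 2.64 Myr.

2.64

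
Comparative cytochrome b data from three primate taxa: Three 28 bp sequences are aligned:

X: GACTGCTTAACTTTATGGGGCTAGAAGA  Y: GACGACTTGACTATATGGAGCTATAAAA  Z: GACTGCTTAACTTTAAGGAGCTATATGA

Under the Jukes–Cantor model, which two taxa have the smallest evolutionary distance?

X–Y: 7/28 differ, p = 0.250, d = 0.304.
X–Z: 4/28 differ, p = 0.143, d = 0.158.
Y–Z: 7/28 differ, p = 0.250, d = 0.304.
The smallest distance is between X and Z.

X and Z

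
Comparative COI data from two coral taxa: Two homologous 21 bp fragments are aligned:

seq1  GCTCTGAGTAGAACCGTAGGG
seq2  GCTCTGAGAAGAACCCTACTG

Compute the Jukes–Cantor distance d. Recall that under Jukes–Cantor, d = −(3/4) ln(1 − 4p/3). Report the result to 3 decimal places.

0.220

The sequences differ at 4 of 21 sites (9, 16, 19, 20), so p = 4/21 ≈ 0.190476.
d = −(3/4) ln(1 − 4p/3) = −0.75 ln(1 − 0.253968) = −0.75 ln(0.746032)
  = −0.75 × (-0.292987) = 0.219740 substitutions/site.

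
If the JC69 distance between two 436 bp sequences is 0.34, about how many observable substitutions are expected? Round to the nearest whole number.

Invert JC69: p = (3/4)(1 − e^(−4d/3)) = 0.75 × (1 − e^(-0.453333)) = 0.75 × (1 − 0.635506) = 0.273371.
Expected differing sites = pL ≈ 0.273371 × 436 = 119.189756 ≈ 119.

119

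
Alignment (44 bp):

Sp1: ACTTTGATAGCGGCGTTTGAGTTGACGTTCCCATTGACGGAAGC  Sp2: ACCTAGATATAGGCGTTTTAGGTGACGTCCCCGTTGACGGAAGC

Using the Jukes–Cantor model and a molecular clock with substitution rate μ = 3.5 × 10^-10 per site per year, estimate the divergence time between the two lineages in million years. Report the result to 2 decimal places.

The sequences differ at 8 of 44 sites (3, 5, 10, 11, 19, 22, 29, 33), so p = 8/44 ≈ 0.181818.
d = −(3/4) ln(1 − 4p/3) = −0.75 ln(1 − 0.242424) = −0.75 ln(0.757576)
  = −0.75 × (-0.277631) = 0.208223 substitutions/site.
Under a molecular clock d = 2μt, so t = d/(2μ) = 0.208223 / (2 × 3.5 × 10^-10) = 297.46 million years.

297.46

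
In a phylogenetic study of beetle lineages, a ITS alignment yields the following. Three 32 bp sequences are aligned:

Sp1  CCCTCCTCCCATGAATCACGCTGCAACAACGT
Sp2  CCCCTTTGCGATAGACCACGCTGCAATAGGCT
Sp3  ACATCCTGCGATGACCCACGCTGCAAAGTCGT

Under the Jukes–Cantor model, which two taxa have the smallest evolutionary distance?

Sp1 and Sp3

Sp1–Sp2: 12/32 differ, p = 0.375, d = 0.520.
Sp1–Sp3: 9/32 differ, p = 0.281, d = 0.353.
Sp2–Sp3: 13/32 differ, p = 0.406, d = 0.585.
The smallest distance is between Sp1 and Sp3.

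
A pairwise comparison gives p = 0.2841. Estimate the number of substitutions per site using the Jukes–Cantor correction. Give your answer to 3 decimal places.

d = −(3/4) ln(1 − 4p/3) = −0.75 ln(1 − 0.3788) = −0.75 ln(0.6212)
  = −0.75 × (-0.476102) = 0.357077 substitutions/site.

0.357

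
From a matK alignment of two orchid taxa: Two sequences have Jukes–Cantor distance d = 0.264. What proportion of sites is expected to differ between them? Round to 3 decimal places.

p = (3/4)(1 − e^(−4d/3)) = 0.75 × (1 − e^(-0.352)) = 0.75 × (1 − 0.703280) = 0.222540.

0.223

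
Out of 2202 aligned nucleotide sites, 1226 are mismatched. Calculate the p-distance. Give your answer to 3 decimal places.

p = 1226/2202 = 0.556766… ≈ 0.557 (to 3 d.p.).

0.557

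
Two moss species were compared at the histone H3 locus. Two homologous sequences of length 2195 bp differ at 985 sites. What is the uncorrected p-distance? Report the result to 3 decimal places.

p = 985/2195 = 0.448747… ≈ 0.449 (to 3 d.p.).

0.449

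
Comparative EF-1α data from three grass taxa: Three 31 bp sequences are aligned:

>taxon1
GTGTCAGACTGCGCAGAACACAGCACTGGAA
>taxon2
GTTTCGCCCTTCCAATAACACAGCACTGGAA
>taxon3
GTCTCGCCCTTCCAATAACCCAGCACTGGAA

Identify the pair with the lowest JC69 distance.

taxon1–taxon2: 8/31 differ, p = 0.258, d = 0.316.
taxon1–taxon3: 9/31 differ, p = 0.290, d = 0.367.
taxon2–taxon3: 2/31 differ, p = 0.065, d = 0.067.
The smallest distance is between taxon2 and taxon3.

taxon2 and taxon3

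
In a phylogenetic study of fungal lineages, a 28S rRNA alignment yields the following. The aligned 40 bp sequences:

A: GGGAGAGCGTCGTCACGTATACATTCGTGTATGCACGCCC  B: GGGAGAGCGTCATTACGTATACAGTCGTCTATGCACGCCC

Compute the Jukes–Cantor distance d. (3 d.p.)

The sequences differ at 4 of 40 sites (12, 14, 24, 29), so p = 4/40 = 0.1.
d = −(3/4) ln(1 − 4p/3) = −0.75 ln(1 − 0.133333) = −0.75 ln(0.866667)
  = −0.75 × (-0.143100) = 0.107325 substitutions/site.

0.107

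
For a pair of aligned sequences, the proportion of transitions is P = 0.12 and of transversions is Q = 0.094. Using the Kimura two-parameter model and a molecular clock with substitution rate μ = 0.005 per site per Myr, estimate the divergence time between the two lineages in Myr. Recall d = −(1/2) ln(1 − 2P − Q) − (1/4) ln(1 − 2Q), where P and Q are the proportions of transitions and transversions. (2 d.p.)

Under the Kimura two-parameter model, d = −½ ln(1 − 2P − Q) − ¼ ln(1 − 2Q).
1 − 2P − Q = 0.666, giving −½ ln(0.666) = 0.203233.
1 − 2Q = 0.812, giving −¼ ln(0.812) = 0.052064.
d = 0.203233 + 0.052064 = 0.255297.
Under a molecular clock d = 2μt, so t = d/(2μ) = 0.255297 / (2 × 0.005) = 25.53 Myr.

25.53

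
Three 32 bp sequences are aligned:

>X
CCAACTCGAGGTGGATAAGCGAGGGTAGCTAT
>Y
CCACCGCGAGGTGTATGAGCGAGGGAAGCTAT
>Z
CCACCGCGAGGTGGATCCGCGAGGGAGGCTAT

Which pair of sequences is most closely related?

Y and Z

X–Y: 5/32 differ, p = 0.156, d = 0.175.
X–Z: 6/32 differ, p = 0.188, d = 0.216.
Y–Z: 4/32 differ, p = 0.125, d = 0.137.
The smallest distance is between Y and Z.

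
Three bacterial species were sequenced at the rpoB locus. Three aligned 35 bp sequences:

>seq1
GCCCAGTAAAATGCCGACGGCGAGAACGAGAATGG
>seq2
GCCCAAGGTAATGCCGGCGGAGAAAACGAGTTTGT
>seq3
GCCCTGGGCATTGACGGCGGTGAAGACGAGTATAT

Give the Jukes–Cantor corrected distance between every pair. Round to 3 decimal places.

d(seq1,seq2) = 0.360, d(seq1,seq3) = 0.513, d(seq2,seq3) = 0.315

seq1–seq2: 10/35 sites differ → p ≈ 0.285714, d = −0.75 ln(1 − 0.380952) = 0.359679 ≈ 0.360.
seq1–seq3: 13/35 sites differ → p ≈ 0.371429, d = −0.75 ln(1 − 0.495239) = 0.512753 ≈ 0.513.
seq2–seq3: 9/35 sites differ → p ≈ 0.257143, d = −0.75 ln(1 − 0.342857) = 0.314890 ≈ 0.315.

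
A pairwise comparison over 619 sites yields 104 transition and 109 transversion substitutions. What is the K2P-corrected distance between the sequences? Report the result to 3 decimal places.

0.467

P = 104/619 ≈ 0.168013 and Q = 109/619 ≈ 0.17609.
Under the Kimura two-parameter model, d = −½ ln(1 − 2P − Q) − ¼ ln(1 − 2Q).
1 − 2P − Q = 0.487884, giving −½ ln(0.487884) = 0.358839.
1 − 2Q = 0.64782, giving −¼ ln(0.64782) = 0.108536.
d = 0.358839 + 0.108536 = 0.467375.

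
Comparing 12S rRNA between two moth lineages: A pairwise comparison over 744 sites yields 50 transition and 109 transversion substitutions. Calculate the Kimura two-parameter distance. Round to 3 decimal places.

P = 50/744 ≈ 0.067204 and Q = 109/744 ≈ 0.146505.
Under the Kimura two-parameter model, d = −½ ln(1 − 2P − Q) − ¼ ln(1 − 2Q).
1 − 2P − Q = 0.719087, giving −½ ln(0.719087) = 0.164886.
1 − 2Q = 0.70699, giving −¼ ln(0.70699) = 0.086685.
d = 0.164886 + 0.086685 = 0.251571.

0.252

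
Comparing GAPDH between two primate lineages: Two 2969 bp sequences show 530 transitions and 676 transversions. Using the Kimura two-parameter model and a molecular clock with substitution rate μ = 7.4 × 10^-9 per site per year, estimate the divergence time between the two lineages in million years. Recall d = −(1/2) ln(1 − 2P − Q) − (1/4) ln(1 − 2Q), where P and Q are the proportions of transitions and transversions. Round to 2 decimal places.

P = 530/2969 ≈ 0.178511 and Q = 676/2969 ≈ 0.227686.
Under the Kimura two-parameter model, d = −½ ln(1 − 2P − Q) − ¼ ln(1 − 2Q).
1 − 2P − Q = 0.415292, giving −½ ln(0.415292) = 0.439387.
1 − 2Q = 0.544628, giving −¼ ln(0.544628) = 0.151913.
d = 0.439387 + 0.151913 = 0.591300.
Under a molecular clock d = 2μt, so t = d/(2μ) = 0.591300 / (2 × 7.4 × 10^-9) = 39.95 million years.

39.95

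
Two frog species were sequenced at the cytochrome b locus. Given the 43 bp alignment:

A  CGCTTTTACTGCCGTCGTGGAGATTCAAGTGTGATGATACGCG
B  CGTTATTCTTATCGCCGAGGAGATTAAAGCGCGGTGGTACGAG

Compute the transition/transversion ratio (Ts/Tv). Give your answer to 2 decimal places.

Transitions are A↔G and C↔T; transversions are all other mismatches.
Transitions: 9. Transversions: 5.
R = 9/5 = 1.80.

1.80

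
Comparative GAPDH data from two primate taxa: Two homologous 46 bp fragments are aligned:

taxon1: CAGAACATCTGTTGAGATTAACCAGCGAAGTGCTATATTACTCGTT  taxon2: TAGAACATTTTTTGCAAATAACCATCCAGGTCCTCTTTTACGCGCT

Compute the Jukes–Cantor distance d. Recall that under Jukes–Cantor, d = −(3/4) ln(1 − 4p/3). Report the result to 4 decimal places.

The sequences differ at 14 of 46 sites, so p = 14/46 ≈ 0.304348.
d = −(3/4) ln(1 − 4p/3) = −0.75 ln(1 − 0.405797) = −0.75 ln(0.594203)
  = −0.75 × (-0.520534) = 0.390401 substitutions/site.

0.3904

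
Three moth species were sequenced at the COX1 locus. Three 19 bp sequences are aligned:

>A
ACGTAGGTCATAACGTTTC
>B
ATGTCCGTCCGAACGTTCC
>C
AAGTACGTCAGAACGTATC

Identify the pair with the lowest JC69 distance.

A and C

A–B: 6/19 differ, p = 0.316, d = 0.410.
A–C: 4/19 differ, p = 0.211, d = 0.247.
B–C: 5/19 differ, p = 0.263, d = 0.324.
The smallest distance is between A and C.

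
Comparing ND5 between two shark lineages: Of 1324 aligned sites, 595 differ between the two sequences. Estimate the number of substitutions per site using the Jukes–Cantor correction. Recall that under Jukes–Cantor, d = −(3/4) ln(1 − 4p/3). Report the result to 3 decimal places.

p = 595/1324 ≈ 0.449396.
d = −(3/4) ln(1 − 4p/3) = −0.75 ln(1 − 0.599195) = −0.75 ln(0.400805)
  = −0.75 × (-0.914280) = 0.685710 substitutions/site.

0.686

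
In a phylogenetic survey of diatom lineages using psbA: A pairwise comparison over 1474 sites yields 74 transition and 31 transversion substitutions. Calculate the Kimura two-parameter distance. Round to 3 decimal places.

P = 74/1474 ≈ 0.050204 and Q = 31/1474 ≈ 0.021031.
Under the Kimura two-parameter model, d = −½ ln(1 − 2P − Q) − ¼ ln(1 − 2Q).
1 − 2P − Q = 0.878561, giving −½ ln(0.878561) = 0.064735.
1 − 2Q = 0.957938, giving −¼ ln(0.957938) = 0.010743.
d = 0.064735 + 0.010743 = 0.075478.

0.075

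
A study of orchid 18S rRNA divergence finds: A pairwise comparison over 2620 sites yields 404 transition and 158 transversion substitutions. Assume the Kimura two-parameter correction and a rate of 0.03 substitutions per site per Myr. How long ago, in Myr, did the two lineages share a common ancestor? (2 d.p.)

4.37

P = 404/2620 ≈ 0.154198 and Q = 158/2620 ≈ 0.060305.
Under the Kimura two-parameter model, d = −½ ln(1 − 2P − Q) − ¼ ln(1 − 2Q).
1 − 2P − Q = 0.631299, giving −½ ln(0.631299) = 0.229988.
1 − 2Q = 0.87939, giving −¼ ln(0.87939) = 0.032132.
d = 0.229988 + 0.032132 = 0.262120.
Under a molecular clock d = 2μt, so t = d/(2μ) = 0.262120 / (2 × 0.03) = 4.37 Myr.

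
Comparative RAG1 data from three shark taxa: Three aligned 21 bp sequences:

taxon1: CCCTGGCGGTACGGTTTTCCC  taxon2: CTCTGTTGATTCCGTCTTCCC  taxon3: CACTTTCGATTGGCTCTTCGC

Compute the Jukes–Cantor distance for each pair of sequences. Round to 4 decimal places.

taxon1–taxon2: 7/21 sites differ → p ≈ 0.333333, d = −0.75 ln(1 − 0.444444) = 0.440839 ≈ 0.4408.
taxon1–taxon3: 9/21 sites differ → p ≈ 0.428571, d = −0.75 ln(1 − 0.571428) = 0.635472 ≈ 0.6355.
taxon2–taxon3: 7/21 sites differ → p ≈ 0.333333, d = −0.75 ln(1 − 0.444444) = 0.440839 ≈ 0.4408.

d(taxon1,taxon2) = 0.4408, d(taxon1,taxon3) = 0.6355, d(taxon2,taxon3) = 0.4408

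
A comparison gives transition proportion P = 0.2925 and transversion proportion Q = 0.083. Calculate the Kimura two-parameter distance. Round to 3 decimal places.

Under the Kimura two-parameter model, d = −½ ln(1 − 2P − Q) − ¼ ln(1 − 2Q).
1 − 2P − Q = 0.332, giving −½ ln(0.332) = 0.551310.
1 − 2Q = 0.834, giving −¼ ln(0.834) = 0.045380.
d = 0.551310 + 0.045380 = 0.596690.

0.597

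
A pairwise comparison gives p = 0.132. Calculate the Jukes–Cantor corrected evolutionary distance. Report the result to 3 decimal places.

d = −(3/4) ln(1 − 4p/3) = −0.75 ln(1 − 0.176) = −0.75 ln(0.824)
  = −0.75 × (-0.193585) = 0.145189 substitutions/site.

0.145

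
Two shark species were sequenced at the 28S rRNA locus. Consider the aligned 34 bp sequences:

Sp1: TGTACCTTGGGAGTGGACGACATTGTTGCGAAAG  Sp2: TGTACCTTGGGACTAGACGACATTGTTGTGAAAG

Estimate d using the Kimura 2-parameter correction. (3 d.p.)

0.095

Of 34 sites, 2 differences are transitions and 1 are transversions, so P = 2/34 ≈ 0.058824 and Q = 1/34 ≈ 0.029412.
Under the Kimura two-parameter model, d = −½ ln(1 − 2P − Q) − ¼ ln(1 − 2Q).
1 − 2P − Q = 0.85294, giving −½ ln(0.85294) = 0.079533.
1 − 2Q = 0.941176, giving −¼ ln(0.941176) = 0.015156.
d = 0.079533 + 0.015156 = 0.094689.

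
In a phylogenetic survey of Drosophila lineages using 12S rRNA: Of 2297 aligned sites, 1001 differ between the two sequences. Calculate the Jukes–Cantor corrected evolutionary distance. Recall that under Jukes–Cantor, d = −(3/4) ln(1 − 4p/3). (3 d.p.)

p = 1001/2297 ≈ 0.435786.
d = −(3/4) ln(1 − 4p/3) = −0.75 ln(1 − 0.581048) = −0.75 ln(0.418952)
  = −0.75 × (-0.869999) = 0.652499 substitutions/site.

0.652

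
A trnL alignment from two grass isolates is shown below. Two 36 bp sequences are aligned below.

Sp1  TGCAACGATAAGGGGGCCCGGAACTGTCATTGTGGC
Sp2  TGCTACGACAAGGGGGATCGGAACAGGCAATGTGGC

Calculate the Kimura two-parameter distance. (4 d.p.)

Of 36 sites, 2 differences are transitions and 5 are transversions, so P = 2/36 ≈ 0.055556 and Q = 5/36 ≈ 0.138889.
Under the Kimura two-parameter model, d = −½ ln(1 − 2P − Q) − ¼ ln(1 − 2Q).
1 − 2P − Q = 0.749999, giving −½ ln(0.749999) = 0.143842.
1 − 2Q = 0.722222, giving −¼ ln(0.722222) = 0.081356.
d = 0.143842 + 0.081356 = 0.225198.

0.2252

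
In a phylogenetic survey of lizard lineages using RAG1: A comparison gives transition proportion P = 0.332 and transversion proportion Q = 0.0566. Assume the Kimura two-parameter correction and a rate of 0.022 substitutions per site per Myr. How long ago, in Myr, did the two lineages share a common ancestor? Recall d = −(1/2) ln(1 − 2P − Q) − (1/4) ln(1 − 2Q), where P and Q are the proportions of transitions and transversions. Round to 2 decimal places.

15.17

Under the Kimura two-parameter model, d = −½ ln(1 − 2P − Q) − ¼ ln(1 − 2Q).
1 − 2P − Q = 0.2794, giving −½ ln(0.2794) = 0.637555.
1 − 2Q = 0.8868, giving −¼ ln(0.8868) = 0.030034.
d = 0.637555 + 0.030034 = 0.667589.
Under a molecular clock d = 2μt, so t = d/(2μ) = 0.667589 / (2 × 0.022) = 15.17 Myr.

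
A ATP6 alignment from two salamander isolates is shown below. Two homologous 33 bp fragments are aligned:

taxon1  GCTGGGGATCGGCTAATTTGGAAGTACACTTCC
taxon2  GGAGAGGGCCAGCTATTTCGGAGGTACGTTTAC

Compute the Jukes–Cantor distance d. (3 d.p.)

0.497

The sequences differ at 12 of 33 sites, so p = 12/33 ≈ 0.363636.
d = −(3/4) ln(1 − 4p/3) = −0.75 ln(1 − 0.484848) = −0.75 ln(0.515152)
  = −0.75 × (-0.663293) = 0.497470 substitutions/site.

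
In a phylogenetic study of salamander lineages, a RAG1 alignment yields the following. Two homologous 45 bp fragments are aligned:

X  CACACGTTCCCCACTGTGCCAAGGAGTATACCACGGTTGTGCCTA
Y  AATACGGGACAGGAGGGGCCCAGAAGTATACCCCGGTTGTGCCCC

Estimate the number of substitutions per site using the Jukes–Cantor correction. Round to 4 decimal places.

0.4819

The sequences differ at 16 of 45 sites, so p = 16/45 ≈ 0.355556.
d = −(3/4) ln(1 − 4p/3) = −0.75 ln(1 − 0.474075) = −0.75 ln(0.525925)
  = −0.75 × (-0.642597) = 0.481948 substitutions/site.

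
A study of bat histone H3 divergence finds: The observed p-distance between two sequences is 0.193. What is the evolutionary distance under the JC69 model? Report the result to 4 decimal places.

0.2231

d = −(3/4) ln(1 − 4p/3) = −0.75 ln(1 − 0.257333) = −0.75 ln(0.742667)
  = −0.75 × (-0.297508) = 0.223131 substitutions/site.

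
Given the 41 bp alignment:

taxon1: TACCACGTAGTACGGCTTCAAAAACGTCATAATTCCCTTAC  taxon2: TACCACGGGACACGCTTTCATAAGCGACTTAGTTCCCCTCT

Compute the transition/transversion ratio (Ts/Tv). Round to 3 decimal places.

Transitions are A↔G and C↔T; transversions are all other mismatches.
Transitions: 8. Transversions: 6.
R = 8/6 = 1.333333… ≈ 1.333 (to 3 d.p.).

1.333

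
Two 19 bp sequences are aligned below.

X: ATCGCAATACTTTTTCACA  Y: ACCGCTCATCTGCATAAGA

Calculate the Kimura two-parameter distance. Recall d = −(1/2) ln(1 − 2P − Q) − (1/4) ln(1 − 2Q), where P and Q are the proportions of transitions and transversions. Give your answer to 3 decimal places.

0.961

Of 19 sites, 2 differences are transitions and 8 are transversions, so P = 2/19 ≈ 0.105263 and Q = 8/19 ≈ 0.421053.
Under the Kimura two-parameter model, d = −½ ln(1 − 2P − Q) − ¼ ln(1 − 2Q).
1 − 2P − Q = 0.368421, giving −½ ln(0.368421) = 0.499264.
1 − 2Q = 0.157894, giving −¼ ln(0.157894) = 0.461458.
d = 0.499264 + 0.461458 = 0.960722.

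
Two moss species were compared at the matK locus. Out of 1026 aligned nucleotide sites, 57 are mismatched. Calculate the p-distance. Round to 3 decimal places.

0.056

p = 57/1026 = 0.055555… ≈ 0.056 (to 3 d.p.).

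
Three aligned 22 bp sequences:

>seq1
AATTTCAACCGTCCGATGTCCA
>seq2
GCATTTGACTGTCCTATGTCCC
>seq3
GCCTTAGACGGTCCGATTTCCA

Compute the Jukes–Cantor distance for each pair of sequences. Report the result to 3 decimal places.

d(seq1,seq2) = 0.497, d(seq1,seq3) = 0.414, d(seq2,seq3) = 0.339

seq1–seq2: 8/22 sites differ → p ≈ 0.363636, d = −0.75 ln(1 − 0.484848) = 0.497470 ≈ 0.497.
seq1–seq3: 7/22 sites differ → p ≈ 0.318182, d = −0.75 ln(1 − 0.424243) = 0.414052 ≈ 0.414.
seq2–seq3: 6/22 sites differ → p ≈ 0.272727, d = −0.75 ln(1 − 0.363636) = 0.338988 ≈ 0.339.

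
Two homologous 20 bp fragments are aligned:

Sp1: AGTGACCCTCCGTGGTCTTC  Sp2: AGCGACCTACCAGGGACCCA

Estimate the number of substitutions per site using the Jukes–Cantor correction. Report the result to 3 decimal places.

The sequences differ at 9 of 20 sites (3, 8, 9, 12, 13, 16, 18, 19, 20), so p = 9/20 = 0.45.
d = −(3/4) ln(1 − 4p/3) = −0.75 ln(1 − 0.6) = −0.75 ln(0.4)
  = −0.75 × (-0.916291) = 0.687218 substitutions/site.

0.687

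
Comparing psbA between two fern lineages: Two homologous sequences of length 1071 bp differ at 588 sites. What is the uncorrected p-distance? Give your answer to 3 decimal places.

0.549

p = 588/1071 = 0.549019… ≈ 0.549 (to 3 d.p.).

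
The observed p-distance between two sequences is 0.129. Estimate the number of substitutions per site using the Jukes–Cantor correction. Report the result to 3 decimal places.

0.142

d = −(3/4) ln(1 − 4p/3) = −0.75 ln(1 − 0.172) = −0.75 ln(0.828)
  = −0.75 × (-0.188742) = 0.141557 substitutions/site.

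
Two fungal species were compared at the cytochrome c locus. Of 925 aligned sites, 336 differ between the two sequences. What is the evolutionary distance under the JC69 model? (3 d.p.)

0.497

p = 336/925 ≈ 0.363243.
d = −(3/4) ln(1 − 4p/3) = −0.75 ln(1 − 0.484324) = −0.75 ln(0.515676)
  = −0.75 × (-0.662277) = 0.496708 substitutions/site.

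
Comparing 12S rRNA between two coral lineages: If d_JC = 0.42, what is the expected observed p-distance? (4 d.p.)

p = (3/4)(1 − e^(−4d/3)) = 0.75 × (1 − e^(-0.56)) = 0.75 × (1 − 0.571209) = 0.321593.

0.3216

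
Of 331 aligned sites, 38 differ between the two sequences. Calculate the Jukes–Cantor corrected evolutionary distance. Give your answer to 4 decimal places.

0.1246

p = 38/331 ≈ 0.114804.
d = −(3/4) ln(1 − 4p/3) = −0.75 ln(1 − 0.153072) = −0.75 ln(0.846928)
  = −0.75 × (-0.166140) = 0.124605 substitutions/site.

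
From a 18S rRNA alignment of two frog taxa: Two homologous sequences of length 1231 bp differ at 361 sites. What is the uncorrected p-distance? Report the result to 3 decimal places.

0.293

p = 361/1231 = 0.293257… ≈ 0.293 (to 3 d.p.).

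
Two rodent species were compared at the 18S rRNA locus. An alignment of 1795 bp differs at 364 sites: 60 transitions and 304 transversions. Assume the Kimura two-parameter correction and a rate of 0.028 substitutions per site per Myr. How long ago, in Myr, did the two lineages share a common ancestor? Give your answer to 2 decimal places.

4.25

P = 60/1795 ≈ 0.033426 and Q = 304/1795 ≈ 0.169359.
Under the Kimura two-parameter model, d = −½ ln(1 − 2P − Q) − ¼ ln(1 − 2Q).
1 − 2P − Q = 0.763789, giving −½ ln(0.763789) = 0.134732.
1 − 2Q = 0.661282, giving −¼ ln(0.661282) = 0.103394.
d = 0.134732 + 0.103394 = 0.238126.
Under a molecular clock d = 2μt, so t = d/(2μ) = 0.238126 / (2 × 0.028) = 4.25 Myr.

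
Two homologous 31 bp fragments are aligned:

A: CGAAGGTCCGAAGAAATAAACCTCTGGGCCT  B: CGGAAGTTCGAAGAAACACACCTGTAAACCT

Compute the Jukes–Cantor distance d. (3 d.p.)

The sequences differ at 9 of 31 sites (3, 5, 8, 17, 19, 24, 26, 27, 28), so p = 9/31 ≈ 0.290323.
d = −(3/4) ln(1 − 4p/3) = −0.75 ln(1 − 0.387097) = −0.75 ln(0.612903)
  = −0.75 × (-0.489549) = 0.367162 substitutions/site.

0.367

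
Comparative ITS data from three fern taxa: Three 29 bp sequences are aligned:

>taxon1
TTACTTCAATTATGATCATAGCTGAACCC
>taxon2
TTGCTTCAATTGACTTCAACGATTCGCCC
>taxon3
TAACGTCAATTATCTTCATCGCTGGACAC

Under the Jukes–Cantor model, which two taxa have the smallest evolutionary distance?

taxon1 and taxon3

taxon1–taxon2: 11/29 differ, p = 0.379, d = 0.529.
taxon1–taxon3: 7/29 differ, p = 0.241, d = 0.291.
taxon2–taxon3: 11/29 differ, p = 0.379, d = 0.529.
The smallest distance is between taxon1 and taxon3.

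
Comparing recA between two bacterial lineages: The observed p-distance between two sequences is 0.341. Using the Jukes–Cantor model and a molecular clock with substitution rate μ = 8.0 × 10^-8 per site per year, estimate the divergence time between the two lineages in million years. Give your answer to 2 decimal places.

d = −(3/4) ln(1 − 4p/3) = −0.75 ln(1 − 0.454667) = −0.75 ln(0.545333)
  = −0.75 × (-0.606359) = 0.454769 substitutions/site.
Under a molecular clock d = 2μt, so t = d/(2μ) = 0.454769 / (2 × 8.0 × 10^-8) = 2.84 million years.

2.84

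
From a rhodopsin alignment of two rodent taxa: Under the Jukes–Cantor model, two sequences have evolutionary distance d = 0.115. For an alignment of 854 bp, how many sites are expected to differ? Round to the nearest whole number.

Invert JC69: p = (3/4)(1 − e^(−4d/3)) = 0.75 × (1 − e^(-0.153333)) = 0.75 × (1 − 0.857844) = 0.106617.
Expected differing sites = pL ≈ 0.106617 × 854 = 91.050918 ≈ 91.

91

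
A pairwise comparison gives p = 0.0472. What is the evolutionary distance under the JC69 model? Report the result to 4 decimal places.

0.0488

d = −(3/4) ln(1 − 4p/3) = −0.75 ln(1 − 0.062933) = −0.75 ln(0.937067)
  = −0.75 × (-0.065000) = 0.048750 substitutions/site.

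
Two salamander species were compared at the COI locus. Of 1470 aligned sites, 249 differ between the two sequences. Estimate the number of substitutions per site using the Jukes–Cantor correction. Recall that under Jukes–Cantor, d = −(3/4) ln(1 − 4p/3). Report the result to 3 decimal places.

0.192

p = 249/1470 ≈ 0.169388.
d = −(3/4) ln(1 − 4p/3) = −0.75 ln(1 − 0.225851) = −0.75 ln(0.774149)
  = −0.75 × (-0.255991) = 0.191993 substitutions/site.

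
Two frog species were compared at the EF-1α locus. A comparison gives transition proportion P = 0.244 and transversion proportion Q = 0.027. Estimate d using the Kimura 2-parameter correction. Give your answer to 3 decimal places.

0.376

Under the Kimura two-parameter model, d = −½ ln(1 − 2P − Q) − ¼ ln(1 − 2Q).
1 − 2P − Q = 0.485, giving −½ ln(0.485) = 0.361803.
1 − 2Q = 0.946, giving −¼ ln(0.946) = 0.013878.
d = 0.361803 + 0.013878 = 0.375681.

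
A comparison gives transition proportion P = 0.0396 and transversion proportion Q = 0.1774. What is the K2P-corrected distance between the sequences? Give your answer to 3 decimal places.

0.258

Under the Kimura two-parameter model, d = −½ ln(1 − 2P − Q) − ¼ ln(1 − 2Q).
1 − 2P − Q = 0.7434, giving −½ ln(0.7434) = 0.148261.
1 − 2Q = 0.6452, giving −¼ ln(0.6452) = 0.109549.
d = 0.148261 + 0.109549 = 0.257810.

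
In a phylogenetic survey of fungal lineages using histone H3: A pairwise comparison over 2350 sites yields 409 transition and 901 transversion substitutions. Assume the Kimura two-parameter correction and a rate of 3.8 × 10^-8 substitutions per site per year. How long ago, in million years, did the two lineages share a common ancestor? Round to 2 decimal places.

P = 409/2350 ≈ 0.174043 and Q = 901/2350 ≈ 0.383404.
Under the Kimura two-parameter model, d = −½ ln(1 − 2P − Q) − ¼ ln(1 − 2Q).
1 − 2P − Q = 0.26851, giving −½ ln(0.26851) = 0.657434.
1 − 2Q = 0.233192, giving −¼ ln(0.233192) = 0.363973.
d = 0.657434 + 0.363973 = 1.021407.
Under a molecular clock d = 2μt, so t = d/(2μ) = 1.021407 / (2 × 3.8 × 10^-8) = 13.44 million years.

13.44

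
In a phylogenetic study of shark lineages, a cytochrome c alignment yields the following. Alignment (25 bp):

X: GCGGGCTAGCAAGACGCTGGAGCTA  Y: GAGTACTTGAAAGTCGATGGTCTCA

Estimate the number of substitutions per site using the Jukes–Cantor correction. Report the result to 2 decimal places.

0.66

The sequences differ at 11 of 25 sites, so p = 11/25 = 0.44.
d = −(3/4) ln(1 − 4p/3) = −0.75 ln(1 − 0.586667) = −0.75 ln(0.413333)
  = −0.75 × (-0.883502) = 0.662627 substitutions/site.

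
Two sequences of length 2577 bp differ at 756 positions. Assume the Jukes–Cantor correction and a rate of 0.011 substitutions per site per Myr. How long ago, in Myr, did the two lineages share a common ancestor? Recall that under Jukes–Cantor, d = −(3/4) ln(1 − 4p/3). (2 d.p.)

16.92

p = 756/2577 ≈ 0.293364.
d = −(3/4) ln(1 − 4p/3) = −0.75 ln(1 − 0.391152) = −0.75 ln(0.608848)
  = −0.75 × (-0.496187) = 0.372140 substitutions/site.
Under a molecular clock d = 2μt, so t = d/(2μ) = 0.372140 / (2 × 0.011) = 16.92 Myr.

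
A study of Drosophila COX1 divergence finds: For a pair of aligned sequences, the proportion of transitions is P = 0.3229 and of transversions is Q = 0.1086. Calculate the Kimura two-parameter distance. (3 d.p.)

Under the Kimura two-parameter model, d = −½ ln(1 − 2P − Q) − ¼ ln(1 − 2Q).
1 − 2P − Q = 0.2456, giving −½ ln(0.2456) = 0.702026.
1 − 2Q = 0.7828, giving −¼ ln(0.7828) = 0.061220.
d = 0.702026 + 0.061220 = 0.763246.

0.763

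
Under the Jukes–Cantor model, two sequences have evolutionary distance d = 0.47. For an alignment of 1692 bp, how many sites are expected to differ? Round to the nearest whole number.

Invert JC69: p = (3/4)(1 − e^(−4d/3)) = 0.75 × (1 − e^(-0.626667)) = 0.75 × (1 − 0.534370) = 0.349223.
Expected differing sites = pL ≈ 0.349223 × 1692 = 590.885316 ≈ 591.

591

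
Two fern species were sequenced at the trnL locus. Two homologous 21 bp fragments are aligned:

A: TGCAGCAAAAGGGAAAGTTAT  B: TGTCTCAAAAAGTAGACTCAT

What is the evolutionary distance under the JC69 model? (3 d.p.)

The sequences differ at 8 of 21 sites (3, 4, 5, 11, 13, 15, 17, 19), so p = 8/21 ≈ 0.380952.
d = −(3/4) ln(1 − 4p/3) = −0.75 ln(1 − 0.507936) = −0.75 ln(0.492064)
  = −0.75 × (-0.709146) = 0.531860 substitutions/site.

0.532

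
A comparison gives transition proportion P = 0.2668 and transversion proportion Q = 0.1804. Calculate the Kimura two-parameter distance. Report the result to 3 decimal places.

0.738

Under the Kimura two-parameter model, d = −½ ln(1 − 2P − Q) − ¼ ln(1 − 2Q).
1 − 2P − Q = 0.286, giving −½ ln(0.286) = 0.625882.
1 − 2Q = 0.6392, giving −¼ ln(0.6392) = 0.111884.
d = 0.625882 + 0.111884 = 0.737766.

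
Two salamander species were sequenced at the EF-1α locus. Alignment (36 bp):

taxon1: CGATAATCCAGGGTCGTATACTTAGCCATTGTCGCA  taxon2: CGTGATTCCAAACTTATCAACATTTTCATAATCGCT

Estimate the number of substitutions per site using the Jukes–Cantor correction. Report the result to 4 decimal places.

0.7449

The sequences differ at 17 of 36 sites, so p = 17/36 ≈ 0.472222.
d = −(3/4) ln(1 − 4p/3) = −0.75 ln(1 − 0.629629) = −0.75 ln(0.370371)
  = −0.75 × (-0.993250) = 0.744938 substitutions/site.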